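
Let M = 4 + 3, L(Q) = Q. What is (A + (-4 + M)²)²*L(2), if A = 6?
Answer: 450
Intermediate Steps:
M = 7
(A + (-4 + M)²)²*L(2) = (6 + (-4 + 7)²)²*2 = (6 + 3²)²*2 = (6 + 9)²*2 = 15²*2 = 225*2 = 450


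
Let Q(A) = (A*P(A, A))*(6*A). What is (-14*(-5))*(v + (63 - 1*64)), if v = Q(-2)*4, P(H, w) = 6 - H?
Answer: 53690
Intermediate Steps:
Q(A) = 6*A²*(6 - A) (Q(A) = (A*(6 - A))*(6*A) = 6*A²*(6 - A))
v = 768 (v = (6*(-2)²*(6 - 1*(-2)))*4 = (6*4*(6 + 2))*4 = (6*4*8)*4 = 192*4 = 768)
(-14*(-5))*(v + (63 - 1*64)) = (-14*(-5))*(768 + (63 - 1*64)) = 70*(768 + (63 - 64)) = 70*(768 - 1) = 70*767 = 53690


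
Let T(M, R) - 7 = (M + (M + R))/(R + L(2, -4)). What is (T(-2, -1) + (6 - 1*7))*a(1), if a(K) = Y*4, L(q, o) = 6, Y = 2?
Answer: 40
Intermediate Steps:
a(K) = 8 (a(K) = 2*4 = 8)
T(M, R) = 7 + (R + 2*M)/(6 + R) (T(M, R) = 7 + (M + (M + R))/(R + 6) = 7 + (R + 2*M)/(6 + R))
(T(-2, -1) + (6 - 1*7))*a(1) = (2*(21 - 2 + 4*(-1))/(6 - 1) + (6 - 1*7))*8 = (2*(21 - 2 - 4)/5 + (6 - 7))*8 = (2*(⅕)*15 - 1)*8 = (6 - 1)*8 = 5*8 = 40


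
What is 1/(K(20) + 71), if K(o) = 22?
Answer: 1/93 ≈ 0.010753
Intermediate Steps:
1/(K(20) + 71) = 1/(22 + 71) = 1/93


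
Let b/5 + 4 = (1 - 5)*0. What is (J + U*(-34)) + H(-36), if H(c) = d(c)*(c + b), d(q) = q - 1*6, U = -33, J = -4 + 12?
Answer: 3482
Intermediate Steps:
J = 8
d(q) = -6 + q (d(q) = q - 6 = -6 + q)
b = -20 (b = -20 + 5*((1 - 5)*0) = -20 + 5*(-4*0) = -20 + 5*0 = -20 + 0 = -20)
H(c) = (-20 + c)*(-6 + c) (H(c) = (-6 + c)*(c - 20) = (-6 + c)*(-20 + c) = (-20 + c)*(-6 + c))
(J + U*(-34)) + H(-36) = (8 - 33*(-34)) + (-20 - 36)*(-6 - 36) = (8 + 1122) - 56*(-42) = 1130 + 2352 = 3482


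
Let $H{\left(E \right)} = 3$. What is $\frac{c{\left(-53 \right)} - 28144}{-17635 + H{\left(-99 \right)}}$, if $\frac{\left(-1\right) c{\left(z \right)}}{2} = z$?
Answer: $\frac{14019}{8816} \approx 1.5902$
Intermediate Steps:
$c{\left(z \right)} = - 2 z$
$\frac{c{\left(-53 \right)} - 28144}{-17635 + H{\left(-99 \right)}} = \frac{\left(-2\right) \left(-53\right) - 28144}{-17635 + 3} = \frac{106 - 28144}{-17632} = \left(-28038\right) \left(- \frac{1}{17632}\right) = \frac{14019}{8816}$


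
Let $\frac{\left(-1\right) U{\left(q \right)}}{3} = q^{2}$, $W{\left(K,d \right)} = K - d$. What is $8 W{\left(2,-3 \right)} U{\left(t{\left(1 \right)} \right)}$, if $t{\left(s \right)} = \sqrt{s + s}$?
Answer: $-240$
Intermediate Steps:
$t{\left(s \right)} = \sqrt{2} \sqrt{s}$ ($t{\left(s \right)} = \sqrt{2 s} = \sqrt{2} \sqrt{s}$)
$U{\left(q \right)} = - 3 q^{2}$
$8 W{\left(2,-3 \right)} U{\left(t{\left(1 \right)} \right)} = 8 \left(2 - -3\right) \left(- 3 \left(\sqrt{2} \sqrt{1}\right)^{2}\right) = 8 \left(2 + 3\right) \left(- 3 \left(\sqrt{2} \cdot 1\right)^{2}\right) = 8 \cdot 5 \left(- 3 \left(\sqrt{2}\right)^{2}\right) = 40 \left(\left(-3\right) 2\right) = 40 \left(-6\right) = -240$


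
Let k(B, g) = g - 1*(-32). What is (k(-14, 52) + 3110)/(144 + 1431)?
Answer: 3194/1575 ≈ 2.0279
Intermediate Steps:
k(B, g) = 32 + g (k(B, g) = g + 32 = 32 + g)
(k(-14, 52) + 3110)/(144 + 1431) = ((32 + 52) + 3110)/(144 + 1431) = (84 + 3110)/1575 = 3194*(1/1575) = 3194/1575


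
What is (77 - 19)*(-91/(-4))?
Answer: 2639/2 ≈ 1319.5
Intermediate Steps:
(77 - 19)*(-91/(-4)) = 58*(-91*(-¼)) = 58*(91/4) = 2639/2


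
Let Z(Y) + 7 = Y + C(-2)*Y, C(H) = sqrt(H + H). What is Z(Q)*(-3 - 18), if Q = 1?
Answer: 126 - 42*I ≈ 126.0 - 42.0*I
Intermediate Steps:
C(H) = sqrt(2)*sqrt(H) (C(H) = sqrt(2*H) = sqrt(2)*sqrt(H))
Z(Y) = -7 + Y + 2*I*Y (Z(Y) = -7 + (Y + (sqrt(2)*sqrt(-2))*Y) = -7 + (Y + (sqrt(2)*(I*sqrt(2)))*Y) = -7 + (Y + (2*I)*Y) = -7 + (Y + 2*I*Y) = -7 + Y + 2*I*Y)
Z(Q)*(-3 - 18) = (-7 + 1 + 2*I*1)*(-3 - 18) = (-7 + 1 + 2*I)*(-21) = (-6 + 2*I)*(-21) = 126 - 42*I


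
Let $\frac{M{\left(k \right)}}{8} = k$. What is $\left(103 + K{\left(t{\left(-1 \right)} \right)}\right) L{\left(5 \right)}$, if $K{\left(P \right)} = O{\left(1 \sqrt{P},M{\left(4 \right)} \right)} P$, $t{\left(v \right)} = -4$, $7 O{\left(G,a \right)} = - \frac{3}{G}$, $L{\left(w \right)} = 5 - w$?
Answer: $0$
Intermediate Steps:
$M{\left(k \right)} = 8 k$
$O{\left(G,a \right)} = - \frac{3}{7 G}$ ($O{\left(G,a \right)} = \frac{\left(-3\right) \frac{1}{G}}{7} = - \frac{3}{7 G}$)
$K{\left(P \right)} = - \frac{3 \sqrt{P}}{7}$ ($K{\left(P \right)} = - \frac{3}{7 \cdot 1 \sqrt{P}} P = - \frac{3}{7 \sqrt{P}} P = - \frac{3 \sqrt{P}}{7}$)
$\left(103 + K{\left(t{\left(-1 \right)} \right)}\right) L{\left(5 \right)} = \left(103 - \frac{3 \sqrt{-4}}{7}\right) \left(5 - 5\right) = \left(103 - \frac{3 \cdot 2 i}{7}\right) \left(5 - 5\right) = \left(103 - \frac{6 i}{7}\right) 0 = 0$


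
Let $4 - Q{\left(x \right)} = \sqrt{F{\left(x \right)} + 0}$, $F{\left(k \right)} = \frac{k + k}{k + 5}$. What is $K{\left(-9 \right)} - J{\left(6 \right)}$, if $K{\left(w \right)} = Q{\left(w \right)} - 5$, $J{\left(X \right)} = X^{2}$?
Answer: $-37 - \frac{3 \sqrt{2}}{2} \approx -39.121$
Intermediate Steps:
$F{\left(k \right)} = \frac{2 k}{5 + k}$
$Q{\left(x \right)} = 4 - \sqrt{2} \sqrt{\frac{x}{5 + x}}$ ($Q{\left(x \right)} = 4 - \sqrt{\frac{2 x}{5 + x} + 0} = 4 - \sqrt{\frac{2 x}{5 + x}} = 4 - \sqrt{2} \sqrt{\frac{x}{5 + x}}$)
$K{\left(w \right)} = -1 - \sqrt{2} \sqrt{\frac{w}{5 + w}}$ ($K{\left(w \right)} = \left(4 - \sqrt{2} \sqrt{\frac{w}{5 + w}}\right) - 5 = -1 - \sqrt{2} \sqrt{\frac{w}{5 + w}}$)
$K{\left(-9 \right)} - J{\left(6 \right)} = \left(-1 - \sqrt{2} \sqrt{- \frac{9}{5 - 9}}\right) - 6^{2} = \left(-1 - \sqrt{2} \sqrt{- \frac{9}{-4}}\right) - 36 = \left(-1 - \sqrt{2} \sqrt{\left(-9\right) \left(- \frac{1}{4}\right)}\right) - 36 = \left(-1 - \sqrt{2} \sqrt{\frac{9}{4}}\right) - 36 = \left(-1 - \sqrt{2} \cdot \frac{3}{2}\right) - 36 = \left(-1 - \frac{3 \sqrt{2}}{2}\right) - 36 = -37 - \frac{3 \sqrt{2}}{2}$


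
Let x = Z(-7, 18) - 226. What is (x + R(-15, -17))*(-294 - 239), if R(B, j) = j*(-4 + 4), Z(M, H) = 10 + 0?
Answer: 115128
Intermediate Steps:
Z(M, H) = 10
R(B, j) = 0 (R(B, j) = j*0 = 0)
x = -216 (x = 10 - 226 = -216)
(x + R(-15, -17))*(-294 - 239) = (-216 + 0)*(-294 - 239) = -216*(-533) = 115128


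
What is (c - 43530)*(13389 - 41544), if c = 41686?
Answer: 51917820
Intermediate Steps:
(c - 43530)*(13389 - 41544) = (41686 - 43530)*(13389 - 41544) = -1844*(-28155) = 51917820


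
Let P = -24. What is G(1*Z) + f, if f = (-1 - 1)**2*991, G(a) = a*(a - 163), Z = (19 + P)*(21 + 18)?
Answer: 73774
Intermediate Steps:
Z = -195 (Z = (19 - 24)*(21 + 18) = -5*39 = -195)
G(a) = a*(-163 + a)
f = 3964 (f = (-2)**2*991 = 4*991 = 3964)
G(1*Z) + f = (1*(-195))*(-163 + 1*(-195)) + 3964 = -195*(-163 - 195) + 3964 = -195*(-358) + 3964 = 69810 + 3964 = 73774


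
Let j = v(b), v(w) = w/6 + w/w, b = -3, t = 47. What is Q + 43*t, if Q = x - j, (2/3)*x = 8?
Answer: 4065/2 ≈ 2032.5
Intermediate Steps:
x = 12 (x = (3/2)*8 = 12)
v(w) = 1 + w/6 (v(w) = w*(⅙) + 1 = w/6 + 1 = 1 + w/6)
j = ½ (j = 1 + (⅙)*(-3) = 1 - ½ = ½ ≈ 0.50000)
Q = 23/2 (Q = 12 - 1*½ = 12 - ½ = 23/2 ≈ 11.500)
Q + 43*t = 23/2 + 43*47 = 23/2 + 2021 = 4065/2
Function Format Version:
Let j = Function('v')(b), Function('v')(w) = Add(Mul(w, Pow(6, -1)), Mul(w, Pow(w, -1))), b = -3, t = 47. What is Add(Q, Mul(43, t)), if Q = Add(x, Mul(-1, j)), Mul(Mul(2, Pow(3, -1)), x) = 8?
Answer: Rational(4065, 2) ≈ 2032.5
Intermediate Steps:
x = 12 (x = Mul(Rational(3, 2), 8) = 12)
Function('v')(w) = Add(1, Mul(Rational(1, 6), w)) (Function('v')(w) = Add(Mul(w, Rational(1, 6)), 1) = Add(Mul(Rational(1, 6), w), 1) = Add(1, Mul(Rational(1, 6), w)))
j = Rational(1, 2) (j = Add(1, Mul(Rational(1, 6), -3)) = Add(1, Rational(-1, 2)) = Rational(1, 2) ≈ 0.50000)
Q = Rational(23, 2) (Q = Add(12, Mul(-1, Rational(1, 2))) = Add(12, Rational(-1, 2)) = Rational(23, 2) ≈ 11.500)
Add(Q, Mul(43, t)) = Add(Rational(23, 2), Mul(43, 47)) = Add(Rational(23, 2), 2021) = Rational(4065, 2)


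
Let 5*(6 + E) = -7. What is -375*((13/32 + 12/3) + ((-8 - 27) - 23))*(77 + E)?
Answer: 11190375/8 ≈ 1.3988e+6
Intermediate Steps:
E = -37/5 (E = -6 + (⅕)*(-7) = -6 - 7/5 = -37/5 ≈ -7.4000)
-375*((13/32 + 12/3) + ((-8 - 27) - 23))*(77 + E) = -375*((13/32 + 12/3) + ((-8 - 27) - 23))*(77 - 37/5) = -375*((13*(1/32) + 12*(⅓)) + (-35 - 23))*348/5 = -375*((13/32 + 4) - 58)*348/5 = -375*(141/32 - 58)*348/5 = -(-643125)*348/(32*5) = -375*(-29841/8) = 11190375/8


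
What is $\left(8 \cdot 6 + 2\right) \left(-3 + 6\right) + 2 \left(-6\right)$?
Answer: $138$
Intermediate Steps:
$\left(8 \cdot 6 + 2\right) \left(-3 + 6\right) + 2 \left(-6\right) = \left(48 + 2\right) 3 - 12 = 50 \cdot 3 - 12 = 150 - 12 = 138$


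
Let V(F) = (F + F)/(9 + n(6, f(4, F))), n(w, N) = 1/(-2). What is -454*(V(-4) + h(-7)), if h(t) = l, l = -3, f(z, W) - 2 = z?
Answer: 30418/17 ≈ 1789.3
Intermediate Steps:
f(z, W) = 2 + z
h(t) = -3
n(w, N) = -½
V(F) = 4*F/17 (V(F) = (F + F)/(9 - ½) = (2*F)/(17/2) = (2*F)*(2/17) = 4*F/17)
-454*(V(-4) + h(-7)) = -454*((4/17)*(-4) - 3) = -454*(-16/17 - 3) = -454*(-67/17) = 30418/17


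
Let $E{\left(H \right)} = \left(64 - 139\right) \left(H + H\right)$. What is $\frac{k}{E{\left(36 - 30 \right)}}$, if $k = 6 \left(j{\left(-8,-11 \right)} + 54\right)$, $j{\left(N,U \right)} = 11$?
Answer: $- \frac{13}{30} \approx -0.43333$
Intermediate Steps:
$E{\left(H \right)} = - 150 H$ ($E{\left(H \right)} = - 75 \cdot 2 H = - 150 H$)
$k = 390$ ($k = 6 \left(11 + 54\right) = 6 \cdot 65 = 390$)
$\frac{k}{E{\left(36 - 30 \right)}} = \frac{390}{\left(-150\right) \left(36 - 30\right)} = \frac{390}{\left(-150\right) 6} = \frac{390}{-900} = 390 \left(- \frac{1}{900}\right) = - \frac{13}{30}$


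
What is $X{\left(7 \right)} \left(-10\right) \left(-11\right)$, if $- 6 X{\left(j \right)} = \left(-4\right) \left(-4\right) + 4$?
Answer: $- \frac{1100}{3} \approx -366.67$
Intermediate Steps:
$X{\left(j \right)} = - \frac{10}{3}$ ($X{\left(j \right)} = - \frac{\left(-4\right) \left(-4\right) + 4}{6} = - \frac{16 + 4}{6} = \left(- \frac{1}{6}\right) 20 = - \frac{10}{3}$)
$X{\left(7 \right)} \left(-10\right) \left(-11\right) = \left(- \frac{10}{3}\right) \left(-10\right) \left(-11\right) = \frac{100}{3} \left(-11\right) = - \frac{1100}{3}$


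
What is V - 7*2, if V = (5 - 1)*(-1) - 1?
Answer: -19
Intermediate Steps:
V = -5 (V = 4*(-1) - 1 = -4 - 1 = -5)
V - 7*2 = -5 - 7*2 = -5 - 14 = -19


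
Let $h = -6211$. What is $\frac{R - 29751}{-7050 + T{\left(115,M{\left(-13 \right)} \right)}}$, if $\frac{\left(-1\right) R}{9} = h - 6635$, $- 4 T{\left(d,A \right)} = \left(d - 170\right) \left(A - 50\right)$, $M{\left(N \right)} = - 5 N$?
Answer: $- \frac{114484}{9125} \approx -12.546$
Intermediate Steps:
$T{\left(d,A \right)} = - \frac{\left(-170 + d\right) \left(-50 + A\right)}{4}$ ($T{\left(d,A \right)} = - \frac{\left(d - 170\right) \left(A - 50\right)}{4} = - \frac{\left(-170 + d\right) \left(-50 + A\right)}{4}$)
$R = 115614$ ($R = - 9 \left(-6211 - 6635\right) = \left(-9\right) \left(-12846\right) = 115614$)
$\frac{R - 29751}{-7050 + T{\left(115,M{\left(-13 \right)} \right)}} = \frac{115614 - 29751}{-7050 + \left(-2125 + \frac{25}{2} \cdot 115 + \frac{85 \left(\left(-5\right) \left(-13\right)\right)}{2} - \frac{1}{4} \left(\left(-5\right) \left(-13\right)\right) 115\right)} = \frac{85863}{-7050 + \left(-2125 + \frac{2875}{2} + \frac{85}{2} \cdot 65 - \frac{65}{4} \cdot 115\right)} = \frac{85863}{-7050 + \left(-2125 + \frac{2875}{2} + \frac{5525}{2} - \frac{7475}{4}\right)} = \frac{85863}{-7050 + \frac{825}{4}} = \frac{85863}{- \frac{27375}{4}} = 85863 \left(- \frac{4}{27375}\right) = - \frac{114484}{9125}$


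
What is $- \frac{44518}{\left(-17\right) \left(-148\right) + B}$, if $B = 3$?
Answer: $- \frac{44518}{2519} \approx -17.673$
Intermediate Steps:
$- \frac{44518}{\left(-17\right) \left(-148\right) + B} = - \frac{44518}{\left(-17\right) \left(-148\right) + 3} = - \frac{44518}{2516 + 3} = - \frac{44518}{2519}$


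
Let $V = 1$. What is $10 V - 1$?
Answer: $9$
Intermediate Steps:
$10 V - 1 = 10 \cdot 1 - 1 = 10 - 1 = 9$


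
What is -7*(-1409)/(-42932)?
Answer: -9863/42932 ≈ -0.22974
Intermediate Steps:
-7*(-1409)/(-42932) = 9863*(-1/42932) = -9863/42932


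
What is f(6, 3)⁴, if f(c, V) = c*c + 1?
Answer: 1874161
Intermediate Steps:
f(c, V) = 1 + c² (f(c, V) = c² + 1 = 1 + c²)
f(6, 3)⁴ = (1 + 6²)⁴ = (1 + 36)⁴ = 37⁴ = 1874161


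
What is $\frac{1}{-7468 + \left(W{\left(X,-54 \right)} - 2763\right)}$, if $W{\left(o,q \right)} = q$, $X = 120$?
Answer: $- \frac{1}{10285} \approx -9.7229 \cdot 10^{-5}$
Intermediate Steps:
$\frac{1}{-7468 + \left(W{\left(X,-54 \right)} - 2763\right)} = \frac{1}{-7468 - 2817} = \frac{1}{-10285} = - \frac{1}{10285}$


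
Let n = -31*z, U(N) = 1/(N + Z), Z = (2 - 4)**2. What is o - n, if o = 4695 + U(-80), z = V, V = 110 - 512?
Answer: -590293/76 ≈ -7767.0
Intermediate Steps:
Z = 4 (Z = (-2)**2 = 4)
V = -402
z = -402
U(N) = 1/(4 + N) (U(N) = 1/(N + 4) = 1/(4 + N))
n = 12462 (n = -31*(-402) = 12462)
o = 356819/76 (o = 4695 + 1/(4 - 80) = 4695 + 1/(-76) = 4695 - 1/76 = 356819/76 ≈ 4695.0)
o - n = 356819/76 - 1*12462 = 356819/76 - 12462 = -590293/76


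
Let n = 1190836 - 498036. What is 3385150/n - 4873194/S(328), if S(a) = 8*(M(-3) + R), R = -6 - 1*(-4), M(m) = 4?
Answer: -4220118301/13856 ≈ -3.0457e+5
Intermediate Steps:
R = -2 (R = -6 + 4 = -2)
n = 692800
S(a) = 16 (S(a) = 8*(4 - 2) = 8*2 = 16)
3385150/n - 4873194/S(328) = 3385150/692800 - 4873194/16 = 3385150*(1/692800) - 4873194*1/16 = 67703/13856 - 2436597/8 = -4220118301/13856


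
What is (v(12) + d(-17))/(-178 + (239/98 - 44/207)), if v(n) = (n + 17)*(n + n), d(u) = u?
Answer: -13774194/3565747 ≈ -3.8629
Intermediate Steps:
v(n) = 2*n*(17 + n) (v(n) = (17 + n)*(2*n) = 2*n*(17 + n))
(v(12) + d(-17))/(-178 + (239/98 - 44/207)) = (2*12*(17 + 12) - 17)/(-178 + (239/98 - 44/207)) = (2*12*29 - 17)/(-178 + (239*(1/98) - 44*1/207)) = (696 - 17)/(-178 + (239/98 - 44/207)) = 679/(-178 + 45161/20286) = 679/(-3565747/20286) = 679*(-20286/3565747) = -13774194/3565747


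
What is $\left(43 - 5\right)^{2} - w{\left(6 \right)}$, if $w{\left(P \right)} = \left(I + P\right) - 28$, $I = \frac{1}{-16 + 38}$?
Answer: $\frac{32251}{22} \approx 1466.0$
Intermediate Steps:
$I = \frac{1}{22} \approx 0.045455$
$w{\left(P \right)} = - \frac{615}{22} + P$ ($w{\left(P \right)} = \left(\frac{1}{22} + P\right) - 28 = - \frac{615}{22} + P$)
$\left(43 - 5\right)^{2} - w{\left(6 \right)} = \left(43 - 5\right)^{2} - \left(- \frac{615}{22} + 6\right) = \left(43 - 5\right)^{2} - - \frac{483}{22} = 38^{2} + \frac{483}{22} = 1444 + \frac{483}{22} = \frac{32251}{22}$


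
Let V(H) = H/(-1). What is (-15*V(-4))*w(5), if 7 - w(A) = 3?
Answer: -240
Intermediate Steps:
w(A) = 4 (w(A) = 7 - 1*3 = 7 - 3 = 4)
V(H) = -H (V(H) = H*(-1) = -H)
(-15*V(-4))*w(5) = -(-15)*(-4)*4 = -15*4*4 = -60*4 = -240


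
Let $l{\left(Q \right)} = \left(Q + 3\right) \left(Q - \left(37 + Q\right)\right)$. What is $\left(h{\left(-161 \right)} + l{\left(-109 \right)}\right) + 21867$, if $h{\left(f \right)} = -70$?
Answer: $25719$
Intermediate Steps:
$l{\left(Q \right)} = -111 - 37 Q$ ($l{\left(Q \right)} = \left(3 + Q\right) \left(-37\right) = -111 - 37 Q$)
$\left(h{\left(-161 \right)} + l{\left(-109 \right)}\right) + 21867 = \left(-70 - -3922\right) + 21867 = \left(-70 + \left(-111 + 4033\right)\right) + 21867 = \left(-70 + 3922\right) + 21867 = 3852 + 21867 = 25719$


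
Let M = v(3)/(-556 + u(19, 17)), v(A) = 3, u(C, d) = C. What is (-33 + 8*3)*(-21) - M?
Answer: 33832/179 ≈ 189.01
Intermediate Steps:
M = -1/179 (M = 3/(-556 + 19) = 3/(-537) = -1/537*3 = -1/179 ≈ -0.0055866)
(-33 + 8*3)*(-21) - M = (-33 + 8*3)*(-21) - 1*(-1/179) = (-33 + 24)*(-21) + 1/179 = -9*(-21) + 1/179 = 189 + 1/179 = 33832/179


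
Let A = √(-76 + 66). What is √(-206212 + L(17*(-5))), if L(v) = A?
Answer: √(-206212 + I*√10) ≈ 0.003 + 454.11*I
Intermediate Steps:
A = I*√10 (A = √(-10) = I*√10 ≈ 3.1623*I)
L(v) = I*√10
√(-206212 + L(17*(-5))) = √(-206212 + I*√10)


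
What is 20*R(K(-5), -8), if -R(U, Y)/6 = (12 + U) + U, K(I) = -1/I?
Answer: -1488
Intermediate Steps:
R(U, Y) = -72 - 12*U (R(U, Y) = -6*((12 + U) + U) = -6*(12 + 2*U) = -72 - 12*U)
20*R(K(-5), -8) = 20*(-72 - (-12)/(-5)) = 20*(-72 - (-12)*(-1)/5) = 20*(-72 - 12*⅕) = 20*(-72 - 12/5) = 20*(-372/5) = -1488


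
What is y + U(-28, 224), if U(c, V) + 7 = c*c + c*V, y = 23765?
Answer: 18270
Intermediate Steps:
U(c, V) = -7 + c² + V*c (U(c, V) = -7 + (c*c + c*V) = -7 + (c² + V*c) = -7 + c² + V*c)
y + U(-28, 224) = 23765 + (-7 + (-28)² + 224*(-28)) = 23765 + (-7 + 784 - 6272) = 23765 - 5495 = 18270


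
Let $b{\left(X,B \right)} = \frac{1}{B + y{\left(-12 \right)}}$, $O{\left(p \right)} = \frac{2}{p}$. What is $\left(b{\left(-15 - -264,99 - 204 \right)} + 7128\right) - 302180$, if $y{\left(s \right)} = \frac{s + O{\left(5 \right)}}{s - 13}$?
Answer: $- \frac{3855444609}{13067} \approx -2.9505 \cdot 10^{5}$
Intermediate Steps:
$y{\left(s \right)} = \frac{\frac{2}{5} + s}{-13 + s}$ ($y{\left(s \right)} = \frac{s + \frac{2}{5}}{s - 13} = \frac{s + 2 \cdot \frac{1}{5}}{-13 + s} = \frac{s + \frac{2}{5}}{-13 + s} = \frac{\frac{2}{5} + s}{-13 + s}$)
$b{\left(X,B \right)} = \frac{1}{\frac{58}{125} + B}$ ($b{\left(X,B \right)} = \frac{1}{B + \frac{\frac{2}{5} - 12}{-13 - 12}} = \frac{1}{B + \frac{1}{-25} \left(- \frac{58}{5}\right)} = \frac{1}{B - - \frac{58}{125}} = \frac{1}{B + \frac{58}{125}} = \frac{1}{\frac{58}{125} + B}$)
$\left(b{\left(-15 - -264,99 - 204 \right)} + 7128\right) - 302180 = \left(\frac{125}{58 + 125 \left(99 - 204\right)} + 7128\right) - 302180 = \left(\frac{125}{58 + 125 \left(-105\right)} + 7128\right) - 302180 = \left(\frac{125}{58 - 13125} + 7128\right) - 302180 = \left(\frac{125}{-13067} + 7128\right) - 302180 = \left(125 \left(- \frac{1}{13067}\right) + 7128\right) - 302180 = \left(- \frac{125}{13067} + 7128\right) - 302180 = \frac{93141451}{13067} - 302180 = - \frac{3855444609}{13067}$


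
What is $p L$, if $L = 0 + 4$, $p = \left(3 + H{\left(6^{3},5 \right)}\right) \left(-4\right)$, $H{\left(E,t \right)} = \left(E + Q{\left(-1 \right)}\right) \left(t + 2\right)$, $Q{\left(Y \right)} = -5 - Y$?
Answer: $-23792$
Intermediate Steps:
$H{\left(E,t \right)} = \left(-4 + E\right) \left(2 + t\right)$ ($H{\left(E,t \right)} = \left(E - 4\right) \left(t + 2\right) = \left(E + \left(-5 + 1\right)\right) \left(2 + t\right) = \left(E - 4\right) \left(2 + t\right) = \left(-4 + E\right) \left(2 + t\right)$)
$p = -5948$ ($p = \left(3 + \left(-8 - 20 + 2 \cdot 6^{3} + 6^{3} \cdot 5\right)\right) \left(-4\right) = \left(3 + \left(-8 - 20 + 2 \cdot 216 + 216 \cdot 5\right)\right) \left(-4\right) = \left(3 + \left(-8 - 20 + 432 + 1080\right)\right) \left(-4\right) = \left(3 + 1484\right) \left(-4\right) = 1487 \left(-4\right) = -5948$)
$L = 4$
$p L = \left(-5948\right) 4 = -23792$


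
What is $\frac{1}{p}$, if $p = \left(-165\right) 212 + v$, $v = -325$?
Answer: $- \frac{1}{35305} \approx -2.8325 \cdot 10^{-5}$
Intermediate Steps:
$p = -35305$ ($p = \left(-165\right) 212 - 325 = -34980 - 325 = -35305$)
$\frac{1}{p} = \frac{1}{-35305} = - \frac{1}{35305}$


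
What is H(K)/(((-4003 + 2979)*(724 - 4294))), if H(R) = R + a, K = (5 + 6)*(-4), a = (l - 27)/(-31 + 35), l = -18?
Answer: -13/860160 ≈ -1.5113e-5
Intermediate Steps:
a = -45/4 (a = (-18 - 27)/(-31 + 35) = -45/4 ≈ -11.250)
K = -44 (K = 11*(-4) = -44)
H(R) = -45/4 + R (H(R) = R - 45/4 = -45/4 + R)
H(K)/(((-4003 + 2979)*(724 - 4294))) = (-45/4 - 44)/(((-4003 + 2979)*(724 - 4294))) = -221/(4*((-1024*(-3570)))) = -221/4/3655680 = -221/4*1/3655680 = -13/860160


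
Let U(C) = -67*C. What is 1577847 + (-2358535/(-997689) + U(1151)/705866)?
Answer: 158739466496096225/100604963382 ≈ 1.5779e+6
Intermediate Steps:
1577847 + (-2358535/(-997689) + U(1151)/705866) = 1577847 + (-2358535/(-997689) - 67*1151/705866) = 1577847 + (-2358535*(-1/997689) - 77117*1/705866) = 1577847 + (2358535/997689 - 77117/705866) = 1577847 + 226838697671/100604963382 = 158739466496096225/100604963382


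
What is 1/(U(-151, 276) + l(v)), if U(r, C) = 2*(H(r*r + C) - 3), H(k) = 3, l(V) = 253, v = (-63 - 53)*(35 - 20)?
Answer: 1/253 ≈ 0.0039526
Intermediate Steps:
v = -1740 (v = -116*15 = -1740)
U(r, C) = 0 (U(r, C) = 2*(3 - 3) = 2*0 = 0)
1/(U(-151, 276) + l(v)) = 1/(0 + 253) = 1/253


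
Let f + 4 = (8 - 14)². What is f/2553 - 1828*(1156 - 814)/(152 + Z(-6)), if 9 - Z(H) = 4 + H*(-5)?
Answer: -1596070264/324231 ≈ -4922.6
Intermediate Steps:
Z(H) = 5 + 5*H (Z(H) = 9 - (4 + H*(-5)) = 9 - (4 - 5*H) = 9 + (-4 + 5*H) = 5 + 5*H)
f = 32 (f = -4 + (8 - 14)² = -4 + (-6)² = -4 + 36 = 32)
f/2553 - 1828*(1156 - 814)/(152 + Z(-6)) = 32/2553 - 1828*(1156 - 814)/(152 + (5 + 5*(-6))) = 32*(1/2553) - 1828*342/(152 + (5 - 30)) = 32/2553 - 1828*342/(152 - 25) = 32/2553 - 1828/(127*(1/342)) = 32/2553 - 1828/127/342 = 32/2553 - 1828*342/127 = 32/2553 - 625176/127 = -1596070264/324231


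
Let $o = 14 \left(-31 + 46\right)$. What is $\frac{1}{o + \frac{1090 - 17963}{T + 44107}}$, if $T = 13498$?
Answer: $\frac{57605}{12080177} \approx 0.0047686$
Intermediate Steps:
$o = 210$ ($o = 14 \cdot 15 = 210$)
$\frac{1}{o + \frac{1090 - 17963}{T + 44107}} = \frac{1}{210 + \frac{1090 - 17963}{13498 + 44107}} = \frac{1}{210 - \frac{16873}{57605}} = \frac{1}{\frac{12080177}{57605}} = \frac{57605}{12080177}$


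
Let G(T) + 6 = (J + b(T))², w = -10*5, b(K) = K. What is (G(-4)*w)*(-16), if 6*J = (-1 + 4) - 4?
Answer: 81800/9 ≈ 9088.9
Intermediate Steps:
w = -50
J = -⅙ (J = ((-1 + 4) - 4)/6 = (3 - 4)/6 = (⅙)*(-1) = -⅙ ≈ -0.16667)
G(T) = -6 + (-⅙ + T)²
(G(-4)*w)*(-16) = ((-6 + (-1 + 6*(-4))²/36)*(-50))*(-16) = ((-6 + (-1 - 24)²/36)*(-50))*(-16) = ((-6 + (1/36)*(-25)²)*(-50))*(-16) = ((-6 + (1/36)*625)*(-50))*(-16) = ((-6 + 625/36)*(-50))*(-16) = ((409/36)*(-50))*(-16) = -10225/18*(-16) = 81800/9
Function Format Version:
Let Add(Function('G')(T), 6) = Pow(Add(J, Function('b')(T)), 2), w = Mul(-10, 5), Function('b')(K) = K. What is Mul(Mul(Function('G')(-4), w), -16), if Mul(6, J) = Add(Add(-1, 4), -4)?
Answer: Rational(81800, 9) ≈ 9088.9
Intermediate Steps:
w = -50
J = Rational(-1, 6) (J = Mul(Rational(1, 6), Add(Add(-1, 4), -4)) = Mul(Rational(1, 6), Add(3, -4)) = Mul(Rational(1, 6), -1) = Rational(-1, 6) ≈ -0.16667)
Function('G')(T) = Add(-6, Pow(Add(Rational(-1, 6), T), 2))
Mul(Mul(Function('G')(-4), w), -16) = Mul(Mul(Add(-6, Mul(Rational(1, 36), Pow(Add(-1, Mul(6, -4)), 2))), -50), -16) = Mul(Mul(Add(-6, Mul(Rational(1, 36), Pow(Add(-1, -24), 2))), -50), -16) = Mul(Mul(Add(-6, Mul(Rational(1, 36), Pow(-25, 2))), -50), -16) = Mul(Mul(Add(-6, Mul(Rational(1, 36), 625)), -50), -16) = Mul(Mul(Add(-6, Rational(625, 36)), -50), -16) = Mul(Mul(Rational(409, 36), -50), -16) = Mul(Rational(-10225, 18), -16) = Rational(81800, 9)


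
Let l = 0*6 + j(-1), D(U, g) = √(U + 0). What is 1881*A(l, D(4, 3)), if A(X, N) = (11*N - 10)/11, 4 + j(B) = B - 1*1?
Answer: 2052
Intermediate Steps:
j(B) = -5 + B (j(B) = -4 + (B - 1*1) = -4 + (B - 1) = -4 + (-1 + B) = -5 + B)
D(U, g) = √U
l = -6 (l = 0*6 + (-5 - 1) = 0 - 6 = -6)
A(X, N) = -10/11 + N (A(X, N) = (-10 + 11*N)*(1/11) = -10/11 + N)
1881*A(l, D(4, 3)) = 1881*(-10/11 + √4) = 1881*(-10/11 + 2) = 1881*(12/11) = 2052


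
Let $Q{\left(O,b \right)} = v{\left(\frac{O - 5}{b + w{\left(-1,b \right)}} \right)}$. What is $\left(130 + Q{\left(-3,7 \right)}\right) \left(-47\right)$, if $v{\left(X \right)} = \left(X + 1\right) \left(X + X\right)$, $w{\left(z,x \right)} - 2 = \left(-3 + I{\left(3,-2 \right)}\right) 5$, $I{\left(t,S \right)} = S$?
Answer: $- \frac{12361}{2} \approx -6180.5$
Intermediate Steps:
$w{\left(z,x \right)} = -23$ ($w{\left(z,x \right)} = 2 + \left(-3 - 2\right) 5 = 2 - 25 = -23$)
$v{\left(X \right)} = 2 X \left(1 + X\right)$ ($v{\left(X \right)} = \left(1 + X\right) 2 X = 2 X \left(1 + X\right)$)
$Q{\left(O,b \right)} = \frac{2 \left(1 + \frac{-5 + O}{-23 + b}\right) \left(-5 + O\right)}{-23 + b}$ ($Q{\left(O,b \right)} = 2 \frac{O - 5}{b - 23} \left(1 + \frac{O - 5}{b - 23}\right) = 2 \frac{-5 + O}{-23 + b} \left(1 + \frac{-5 + O}{-23 + b}\right) = \frac{2 \left(1 + \frac{-5 + O}{-23 + b}\right) \left(-5 + O\right)}{-23 + b}$)
$\left(130 + Q{\left(-3,7 \right)}\right) \left(-47\right) = \left(130 + \frac{2 \left(-5 - 3\right) \left(-28 - 3 + 7\right)}{\left(-23 + 7\right)^{2}}\right) \left(-47\right) = \left(130 + 2 \cdot \frac{1}{256} \left(-8\right) \left(-24\right)\right) \left(-47\right) = \left(130 + \frac{3}{2}\right) \left(-47\right) = \frac{263}{2} \left(-47\right) = - \frac{12361}{2}$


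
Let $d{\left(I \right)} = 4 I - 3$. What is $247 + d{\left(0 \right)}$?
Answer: $244$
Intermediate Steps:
$d{\left(I \right)} = -3 + 4 I$
$247 + d{\left(0 \right)} = 247 + \left(-3 + 4 \cdot 0\right) = 247 + \left(-3 + 0\right) = 247 - 3 = 244$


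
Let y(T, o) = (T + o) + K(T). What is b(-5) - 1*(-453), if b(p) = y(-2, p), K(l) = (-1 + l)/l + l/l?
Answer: 897/2 ≈ 448.50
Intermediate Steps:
K(l) = 1 + (-1 + l)/l (K(l) = (-1 + l)/l + 1 = 1 + (-1 + l)/l)
y(T, o) = 2 + T + o - 1/T (y(T, o) = (T + o) + (2 - 1/T) = 2 + T + o - 1/T)
b(p) = 1/2 + p (b(p) = 2 - 2 + p - 1/(-2) = 2 - 2 + p - 1*(-1/2) = 2 - 2 + p + 1/2 = 1/2 + p)
b(-5) - 1*(-453) = (1/2 - 5) - 1*(-453) = -9/2 + 453 = 897/2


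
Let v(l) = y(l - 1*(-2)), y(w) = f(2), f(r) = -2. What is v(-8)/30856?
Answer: -1/15428 ≈ -6.4817e-5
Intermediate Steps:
y(w) = -2
v(l) = -2
v(-8)/30856 = -2/30856 = -2*1/30856 = -1/15428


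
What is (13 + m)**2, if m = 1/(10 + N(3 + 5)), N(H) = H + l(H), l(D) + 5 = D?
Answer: 75076/441 ≈ 170.24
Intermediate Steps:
l(D) = -5 + D
N(H) = -5 + 2*H (N(H) = H + (-5 + H) = -5 + 2*H)
m = 1/21 (m = 1/(10 + (-5 + 2*(3 + 5))) = 1/(10 + (-5 + 2*8)) = 1/(10 + (-5 + 16)) = 1/(10 + 11) = 1/21 ≈ 0.047619)
(13 + m)**2 = (13 + 1/21)**2 = (274/21)**2 = 75076/441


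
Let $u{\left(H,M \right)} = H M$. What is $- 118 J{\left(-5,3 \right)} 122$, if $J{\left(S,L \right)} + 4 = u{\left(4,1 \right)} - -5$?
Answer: $-71980$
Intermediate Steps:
$J{\left(S,L \right)} = 5$ ($J{\left(S,L \right)} = -4 + \left(4 \cdot 1 - -5\right) = -4 + \left(4 + 5\right) = -4 + 9 = 5$)
$- 118 J{\left(-5,3 \right)} 122 = \left(-118\right) 5 \cdot 122 = \left(-590\right) 122 = -71980$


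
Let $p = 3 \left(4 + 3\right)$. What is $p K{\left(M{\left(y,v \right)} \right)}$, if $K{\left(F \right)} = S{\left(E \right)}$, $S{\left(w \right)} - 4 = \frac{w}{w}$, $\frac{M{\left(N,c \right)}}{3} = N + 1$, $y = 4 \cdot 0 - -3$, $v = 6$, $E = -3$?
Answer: $105$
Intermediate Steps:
$p = 21$ ($p = 3 \cdot 7 = 21$)
$y = 3$ ($y = 0 + 3 = 3$)
$M{\left(N,c \right)} = 3 + 3 N$ ($M{\left(N,c \right)} = 3 \left(N + 1\right) = 3 \left(1 + N\right) = 3 + 3 N$)
$S{\left(w \right)} = 5$ ($S{\left(w \right)} = 4 + \frac{w}{w} = 4 + 1 = 5$)
$K{\left(F \right)} = 5$
$p K{\left(M{\left(y,v \right)} \right)} = 21 \cdot 5 = 105$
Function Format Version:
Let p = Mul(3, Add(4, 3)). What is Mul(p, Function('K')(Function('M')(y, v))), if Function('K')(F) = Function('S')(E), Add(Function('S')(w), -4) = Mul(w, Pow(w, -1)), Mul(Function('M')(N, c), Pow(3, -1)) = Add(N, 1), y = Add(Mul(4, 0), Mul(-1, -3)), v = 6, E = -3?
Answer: 105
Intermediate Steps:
p = 21 (p = Mul(3, 7) = 21)
y = 3 (y = Add(0, 3) = 3)
Function('M')(N, c) = Add(3, Mul(3, N)) (Function('M')(N, c) = Mul(3, Add(N, 1)) = Mul(3, Add(1, N)) = Add(3, Mul(3, N)))
Function('S')(w) = 5 (Function('S')(w) = Add(4, Mul(w, Pow(w, -1))) = Add(4, 1) = 5)
Function('K')(F) = 5
Mul(p, Function('K')(Function('M')(y, v))) = Mul(21, 5) = 105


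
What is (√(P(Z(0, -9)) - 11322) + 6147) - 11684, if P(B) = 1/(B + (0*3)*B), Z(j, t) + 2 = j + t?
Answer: -5537 + I*√1369973/11 ≈ -5537.0 + 106.41*I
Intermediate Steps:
Z(j, t) = -2 + j + t (Z(j, t) = -2 + (j + t) = -2 + j + t)
P(B) = 1/B (P(B) = 1/(B + 0*B) = 1/(B + 0) = 1/B)
(√(P(Z(0, -9)) - 11322) + 6147) - 11684 = (√(1/(-2 + 0 - 9) - 11322) + 6147) - 11684 = (√(1/(-11) - 11322) + 6147) - 11684 = (√(-1/11 - 11322) + 6147) - 11684 = (√(-124543/11) + 6147) - 11684 = (I*√1369973/11 + 6147) - 11684 = (6147 + I*√1369973/11) - 11684 = -5537 + I*√1369973/11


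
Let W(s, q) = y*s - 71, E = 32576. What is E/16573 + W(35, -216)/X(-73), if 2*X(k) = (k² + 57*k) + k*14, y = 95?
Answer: 56306590/1209829 ≈ 46.541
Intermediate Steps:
X(k) = k²/2 + 71*k/2 (X(k) = ((k² + 57*k) + k*14)/2 = ((k² + 57*k) + 14*k)/2 = (k² + 71*k)/2 = k²/2 + 71*k/2)
W(s, q) = -71 + 95*s (W(s, q) = 95*s - 71 = -71 + 95*s)
E/16573 + W(35, -216)/X(-73) = 32576/16573 + (-71 + 95*35)/(((½)*(-73)*(71 - 73))) = 32576*(1/16573) + (-71 + 3325)/(((½)*(-73)*(-2))) = 32576/16573 + 3254/73 = 56306590/1209829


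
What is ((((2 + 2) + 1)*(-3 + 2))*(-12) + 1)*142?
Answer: 8662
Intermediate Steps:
((((2 + 2) + 1)*(-3 + 2))*(-12) + 1)*142 = (((4 + 1)*(-1))*(-12) + 1)*142 = ((5*(-1))*(-12) + 1)*142 = (-5*(-12) + 1)*142 = (60 + 1)*142 = 61*142 = 8662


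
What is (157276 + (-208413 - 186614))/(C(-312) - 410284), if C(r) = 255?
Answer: 237751/410029 ≈ 0.57984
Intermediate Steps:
(157276 + (-208413 - 186614))/(C(-312) - 410284) = (157276 + (-208413 - 186614))/(255 - 410284) = (157276 - 395027)/(-410029) = -237751*(-1/410029) = 237751/410029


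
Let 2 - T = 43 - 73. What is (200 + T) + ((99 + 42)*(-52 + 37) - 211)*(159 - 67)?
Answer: -213760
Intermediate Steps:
T = 32 (T = 2 - (43 - 73) = 2 - 1*(-30) = 2 + 30 = 32)
(200 + T) + ((99 + 42)*(-52 + 37) - 211)*(159 - 67) = (200 + 32) + ((99 + 42)*(-52 + 37) - 211)*(159 - 67) = 232 + (141*(-15) - 211)*92 = 232 + (-2115 - 211)*92 = 232 - 2326*92 = 232 - 213992 = -213760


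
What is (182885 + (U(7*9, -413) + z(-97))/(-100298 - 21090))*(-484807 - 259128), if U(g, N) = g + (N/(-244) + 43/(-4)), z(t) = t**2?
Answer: -2014876723074571735/14809336 ≈ -1.3605e+11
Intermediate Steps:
U(g, N) = -43/4 + g - N/244 (U(g, N) = g + (N*(-1/244) + 43*(-1/4)) = g + (-N/244 - 43/4) = g + (-43/4 - N/244) = -43/4 + g - N/244)
(182885 + (U(7*9, -413) + z(-97))/(-100298 - 21090))*(-484807 - 259128) = (182885 + ((-43/4 + 7*9 - 1/244*(-413)) + (-97)**2)/(-100298 - 21090))*(-484807 - 259128) = (182885 + ((-43/4 + 63 + 413/244) + 9409)/(-121388))*(-743935) = (182885 + (6581/122 + 9409)*(-1/121388))*(-743935) = (182885 + (1154479/122)*(-1/121388))*(-743935) = (182885 - 1154479/14809336)*(-743935) = (2708404259881/14809336)*(-743935) = -2014876723074571735/14809336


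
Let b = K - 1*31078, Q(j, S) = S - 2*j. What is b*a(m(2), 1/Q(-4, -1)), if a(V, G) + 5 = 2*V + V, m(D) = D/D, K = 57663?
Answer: -53170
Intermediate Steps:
m(D) = 1
b = 26585 (b = 57663 - 1*31078 = 57663 - 31078 = 26585)
a(V, G) = -5 + 3*V (a(V, G) = -5 + (2*V + V) = -5 + 3*V)
b*a(m(2), 1/Q(-4, -1)) = 26585*(-5 + 3*1) = 26585*(-5 + 3) = 26585*(-2) = -53170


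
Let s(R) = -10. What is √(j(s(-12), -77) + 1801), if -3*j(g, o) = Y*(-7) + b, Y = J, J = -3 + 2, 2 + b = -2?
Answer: 30*√2 ≈ 42.426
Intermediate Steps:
b = -4 (b = -2 - 2 = -4)
J = -1
Y = -1
j(g, o) = -1 (j(g, o) = -(-1*(-7) - 4)/3 = -(7 - 4)/3 = -⅓*3 = -1)
√(j(s(-12), -77) + 1801) = √(-1 + 1801) = √1800 = 30*√2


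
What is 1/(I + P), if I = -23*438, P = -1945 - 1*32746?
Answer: -1/44765 ≈ -2.2339e-5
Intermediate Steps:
P = -34691 (P = -1945 - 32746 = -34691)
I = -10074
1/(I + P) = 1/(-10074 - 34691) = 1/(-44765) = -1/44765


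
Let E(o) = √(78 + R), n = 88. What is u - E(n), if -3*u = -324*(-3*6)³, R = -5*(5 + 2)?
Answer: -629856 - √43 ≈ -6.2986e+5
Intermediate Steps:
R = -35 (R = -5*7 = -35)
u = -629856 (u = -(-108)*(-3*6)³ = -(-108)*(-18)³ = -(-108)*(-5832) = -⅓*1889568 = -629856)
E(o) = √43 (E(o) = √(78 - 35) = √43)
u - E(n) = -629856 - √43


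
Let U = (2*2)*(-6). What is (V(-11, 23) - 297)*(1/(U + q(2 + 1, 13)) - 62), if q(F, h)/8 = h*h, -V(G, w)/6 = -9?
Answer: 20007405/1328 ≈ 15066.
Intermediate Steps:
V(G, w) = 54 (V(G, w) = -6*(-9) = 54)
U = -24 (U = 4*(-6) = -24)
q(F, h) = 8*h² (q(F, h) = 8*(h*h) = 8*h²)
(V(-11, 23) - 297)*(1/(U + q(2 + 1, 13)) - 62) = (54 - 297)*(1/(-24 + 8*13²) - 62) = -243*(1/(-24 + 8*169) - 62) = -243*(1/(-24 + 1352) - 62) = -243*(1/1328 - 62) = -243*(-82335/1328) = 20007405/1328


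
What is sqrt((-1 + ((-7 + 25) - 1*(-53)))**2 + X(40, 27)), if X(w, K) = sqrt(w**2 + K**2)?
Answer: sqrt(4900 + sqrt(2329)) ≈ 70.344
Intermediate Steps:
X(w, K) = sqrt(K**2 + w**2)
sqrt((-1 + ((-7 + 25) - 1*(-53)))**2 + X(40, 27)) = sqrt((-1 + ((-7 + 25) - 1*(-53)))**2 + sqrt(27**2 + 40**2)) = sqrt((-1 + (18 + 53))**2 + sqrt(729 + 1600)) = sqrt((-1 + 71)**2 + sqrt(2329)) = sqrt(70**2 + sqrt(2329)) = sqrt(4900 + sqrt(2329))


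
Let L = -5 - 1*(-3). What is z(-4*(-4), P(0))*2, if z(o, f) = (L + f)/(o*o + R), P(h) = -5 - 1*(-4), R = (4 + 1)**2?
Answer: -6/281 ≈ -0.021352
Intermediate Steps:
R = 25 (R = 5**2 = 25)
L = -2 (L = -5 + 3 = -2)
P(h) = -1 (P(h) = -5 + 4 = -1)
z(o, f) = (-2 + f)/(25 + o**2) (z(o, f) = (-2 + f)/(o*o + 25) = (-2 + f)/(o**2 + 25) = (-2 + f)/(25 + o**2))
z(-4*(-4), P(0))*2 = ((-2 - 1)/(25 + (-4*(-4))**2))*2 = (-3/(25 + 16**2))*2 = (-3/(25 + 256))*2 = (-3/281)*2 = ((1/281)*(-3))*2 = -3/281*2 = -6/281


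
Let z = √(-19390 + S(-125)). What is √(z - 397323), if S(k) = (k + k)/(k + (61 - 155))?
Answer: √(-19056008403 + 876*I*√58119315)/219 ≈ 0.11045 + 630.34*I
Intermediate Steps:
S(k) = 2*k/(-94 + k) (S(k) = (2*k)/(k - 94) = (2*k)/(-94 + k) = 2*k/(-94 + k))
z = 4*I*√58119315/219 (z = √(-19390 + 2*(-125)/(-94 - 125)) = √(-19390 + 2*(-125)/(-219)) = √(-19390 + 2*(-125)*(-1/219)) = √(-19390 + 250/219) = √(-4246160/219) = 4*I*√58119315/219 ≈ 139.24*I)
√(z - 397323) = √(4*I*√58119315/219 - 397323) = √(-397323 + 4*I*√58119315/219)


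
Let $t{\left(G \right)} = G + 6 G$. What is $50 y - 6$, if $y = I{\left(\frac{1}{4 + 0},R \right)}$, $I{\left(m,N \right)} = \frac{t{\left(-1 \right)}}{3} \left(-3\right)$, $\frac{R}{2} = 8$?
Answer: $344$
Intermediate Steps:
$t{\left(G \right)} = 7 G$
$R = 16$ ($R = 2 \cdot 8 = 16$)
$I{\left(m,N \right)} = 7$ ($I{\left(m,N \right)} = \frac{7 \left(-1\right)}{3} \left(-3\right) = \left(-7\right) \frac{1}{3} \left(-3\right) = \left(- \frac{7}{3}\right) \left(-3\right) = 7$)
$y = 7$
$50 y - 6 = 50 \cdot 7 - 6 = 350 - 6 = 344$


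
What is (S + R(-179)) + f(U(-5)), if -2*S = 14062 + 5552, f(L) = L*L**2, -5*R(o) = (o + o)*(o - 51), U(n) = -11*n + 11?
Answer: 261221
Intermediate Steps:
U(n) = 11 - 11*n
R(o) = -2*o*(-51 + o)/5 (R(o) = -(o + o)*(o - 51)/5 = -2*o*(-51 + o)/5)
f(L) = L**3
S = -9807 (S = -(14062 + 5552)/2 = -1/2*19614 = -9807)
(S + R(-179)) + f(U(-5)) = (-9807 + (2/5)*(-179)*(51 - 1*(-179))) + (11 - 11*(-5))**3 = (-9807 + (2/5)*(-179)*(51 + 179)) + (11 + 55)**3 = (-9807 + (2/5)*(-179)*230) + 66**3 = (-9807 - 16468) + 287496 = -26275 + 287496 = 261221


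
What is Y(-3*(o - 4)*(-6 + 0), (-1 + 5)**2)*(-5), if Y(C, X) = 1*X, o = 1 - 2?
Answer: -80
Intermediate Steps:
o = -1
Y(C, X) = X
Y(-3*(o - 4)*(-6 + 0), (-1 + 5)**2)*(-5) = (-1 + 5)**2*(-5) = 4**2*(-5) = 16*(-5) = -80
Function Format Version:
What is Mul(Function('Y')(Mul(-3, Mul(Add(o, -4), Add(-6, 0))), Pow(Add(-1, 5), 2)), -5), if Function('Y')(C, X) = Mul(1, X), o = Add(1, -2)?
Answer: -80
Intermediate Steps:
o = -1
Function('Y')(C, X) = X
Mul(Function('Y')(Mul(-3, Mul(Add(o, -4), Add(-6, 0))), Pow(Add(-1, 5), 2)), -5) = Mul(Pow(Add(-1, 5), 2), -5) = Mul(Pow(4, 2), -5) = Mul(16, -5) = -80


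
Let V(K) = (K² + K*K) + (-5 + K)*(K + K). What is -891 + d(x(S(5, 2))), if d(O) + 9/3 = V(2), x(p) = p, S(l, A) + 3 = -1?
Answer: -898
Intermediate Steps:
S(l, A) = -4 (S(l, A) = -3 - 1 = -4)
V(K) = 2*K² + 2*K*(-5 + K) (V(K) = (K² + K²) + (-5 + K)*(2*K) = 2*K² + 2*K*(-5 + K))
d(O) = -7 (d(O) = -3 + 2*2*(-5 + 2*2) = -3 + 2*2*(-5 + 4) = -3 + 2*2*(-1) = -3 - 4 = -7)
-891 + d(x(S(5, 2))) = -891 - 7 = -898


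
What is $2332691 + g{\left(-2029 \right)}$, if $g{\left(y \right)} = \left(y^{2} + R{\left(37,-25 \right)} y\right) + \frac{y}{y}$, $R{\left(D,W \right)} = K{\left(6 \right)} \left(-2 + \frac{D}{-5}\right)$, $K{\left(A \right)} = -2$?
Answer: $\frac{32056939}{5} \approx 6.4114 \cdot 10^{6}$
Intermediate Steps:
$R{\left(D,W \right)} = 4 + \frac{2 D}{5}$ ($R{\left(D,W \right)} = - 2 \left(-2 + \frac{D}{-5}\right) = - 2 \left(-2 + D \left(- \frac{1}{5}\right)\right) = - 2 \left(-2 - \frac{D}{5}\right) = 4 + \frac{2 D}{5}$)
$g{\left(y \right)} = 1 + y^{2} + \frac{94 y}{5}$ ($g{\left(y \right)} = \left(y^{2} + \left(4 + \frac{2}{5} \cdot 37\right) y\right) + \frac{y}{y} = \left(y^{2} + \left(4 + \frac{74}{5}\right) y\right) + 1 = \left(y^{2} + \frac{94 y}{5}\right) + 1 = 1 + y^{2} + \frac{94 y}{5}$)
$2332691 + g{\left(-2029 \right)} = 2332691 + \left(1 + \left(-2029\right)^{2} + \frac{94}{5} \left(-2029\right)\right) = 2332691 + \left(1 + 4116841 - \frac{190726}{5}\right) = 2332691 + \frac{20393484}{5} = \frac{32056939}{5}$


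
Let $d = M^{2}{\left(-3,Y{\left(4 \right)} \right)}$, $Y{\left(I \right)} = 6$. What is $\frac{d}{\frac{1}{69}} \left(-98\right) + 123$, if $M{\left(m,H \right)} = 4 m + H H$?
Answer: $-3894789$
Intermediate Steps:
$M{\left(m,H \right)} = H^{2} + 4 m$ ($M{\left(m,H \right)} = 4 m + H^{2} = H^{2} + 4 m$)
$d = 576$ ($d = \left(6^{2} + 4 \left(-3\right)\right)^{2} = \left(36 - 12\right)^{2} = 24^{2} = 576$)
$\frac{d}{\frac{1}{69}} \left(-98\right) + 123 = \frac{576}{\frac{1}{69}} \left(-98\right) + 123 = 576 \frac{1}{\frac{1}{69}} \left(-98\right) + 123 = 576 \cdot 69 \left(-98\right) + 123 = 39744 \left(-98\right) + 123 = -3894912 + 123 = -3894789$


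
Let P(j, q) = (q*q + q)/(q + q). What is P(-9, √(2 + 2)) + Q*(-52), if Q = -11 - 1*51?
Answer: 6451/2 ≈ 3225.5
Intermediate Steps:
P(j, q) = (q + q²)/(2*q) (P(j, q) = (q² + q)/((2*q)) = (q + q²)*(1/(2*q)) = (q + q²)/(2*q))
Q = -62 (Q = -11 - 51 = -62)
P(-9, √(2 + 2)) + Q*(-52) = (½ + √(2 + 2)/2) - 62*(-52) = (½ + √4/2) + 3224 = (½ + (½)*2) + 3224 = (½ + 1) + 3224 = 3/2 + 3224 = 6451/2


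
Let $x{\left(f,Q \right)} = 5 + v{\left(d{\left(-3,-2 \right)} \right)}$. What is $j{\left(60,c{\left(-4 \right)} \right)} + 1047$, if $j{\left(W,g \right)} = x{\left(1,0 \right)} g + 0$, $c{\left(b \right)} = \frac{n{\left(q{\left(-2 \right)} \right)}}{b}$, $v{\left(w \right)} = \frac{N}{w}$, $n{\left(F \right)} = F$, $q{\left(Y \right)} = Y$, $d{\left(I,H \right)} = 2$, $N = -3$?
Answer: $\frac{4195}{4} \approx 1048.8$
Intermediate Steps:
$v{\left(w \right)} = - \frac{3}{w}$
$x{\left(f,Q \right)} = \frac{7}{2}$ ($x{\left(f,Q \right)} = 5 - \frac{3}{2} = \frac{7}{2}$)
$c{\left(b \right)} = - \frac{2}{b}$
$j{\left(W,g \right)} = \frac{7 g}{2}$ ($j{\left(W,g \right)} = \frac{7 g}{2} + 0 = \frac{7 g}{2}$)
$j{\left(60,c{\left(-4 \right)} \right)} + 1047 = \frac{7 \left(- \frac{2}{-4}\right)}{2} + 1047 = \frac{7 \left(\left(-2\right) \left(- \frac{1}{4}\right)\right)}{2} + 1047 = \frac{7}{2} \cdot \frac{1}{2} + 1047 = \frac{7}{4} + 1047 = \frac{4195}{4}$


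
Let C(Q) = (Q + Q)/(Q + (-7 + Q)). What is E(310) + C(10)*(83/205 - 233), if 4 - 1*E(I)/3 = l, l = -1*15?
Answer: -160347/533 ≈ -300.84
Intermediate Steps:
C(Q) = 2*Q/(-7 + 2*Q) (C(Q) = (2*Q)/(-7 + 2*Q) = 2*Q/(-7 + 2*Q))
l = -15
E(I) = 57 (E(I) = 12 - 3*(-15) = 12 + 45 = 57)
E(310) + C(10)*(83/205 - 233) = 57 + (2*10/(-7 + 2*10))*(83/205 - 233) = 57 + (2*10/(-7 + 20))*(83*(1/205) - 233) = 57 + (2*10/13)*(83/205 - 233) = 57 + (2*10*(1/13))*(-47682/205) = 57 + (20/13)*(-47682/205) = 57 - 190728/533 = -160347/533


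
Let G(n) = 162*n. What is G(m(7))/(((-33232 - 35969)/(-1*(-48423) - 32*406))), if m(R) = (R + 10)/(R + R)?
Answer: -164271/1631 ≈ -100.72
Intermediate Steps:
m(R) = (10 + R)/(2*R) (m(R) = (10 + R)/((2*R)) = (10 + R)*(1/(2*R)) = (10 + R)/(2*R))
G(m(7))/(((-33232 - 35969)/(-1*(-48423) - 32*406))) = (162*((½)*(10 + 7)/7))/(((-33232 - 35969)/(-1*(-48423) - 32*406))) = (162*((½)*(⅐)*17))/((-69201/(48423 - 12992))) = (162*(17/14))/((-69201/35431)) = 1377/(7*((-69201*1/35431))) = 1377/(7*(-6291/3221)) = (1377/7)*(-3221/6291) = -164271/1631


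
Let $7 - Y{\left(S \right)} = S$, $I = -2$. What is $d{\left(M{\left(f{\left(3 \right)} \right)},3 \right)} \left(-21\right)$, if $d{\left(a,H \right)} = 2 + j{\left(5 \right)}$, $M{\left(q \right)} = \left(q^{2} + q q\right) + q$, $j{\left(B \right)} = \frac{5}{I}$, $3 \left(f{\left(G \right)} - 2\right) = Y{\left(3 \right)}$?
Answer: $\frac{21}{2} \approx 10.5$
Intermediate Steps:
$Y{\left(S \right)} = 7 - S$
$f{\left(G \right)} = \frac{10}{3}$ ($f{\left(G \right)} = 2 + \frac{7 - 3}{3} = 2 + \frac{1}{3} \cdot 4 = 2 + \frac{4}{3} = \frac{10}{3}$)
$j{\left(B \right)} = - \frac{5}{2}$ ($j{\left(B \right)} = \frac{5}{-2} = 5 \left(- \frac{1}{2}\right) = - \frac{5}{2}$)
$M{\left(q \right)} = q + 2 q^{2}$ ($M{\left(q \right)} = \left(q^{2} + q^{2}\right) + q = 2 q^{2} + q = q + 2 q^{2}$)
$d{\left(a,H \right)} = - \frac{1}{2}$ ($d{\left(a,H \right)} = 2 - \frac{5}{2} = - \frac{1}{2}$)
$d{\left(M{\left(f{\left(3 \right)} \right)},3 \right)} \left(-21\right) = \left(- \frac{1}{2}\right) \left(-21\right) = \frac{21}{2}$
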